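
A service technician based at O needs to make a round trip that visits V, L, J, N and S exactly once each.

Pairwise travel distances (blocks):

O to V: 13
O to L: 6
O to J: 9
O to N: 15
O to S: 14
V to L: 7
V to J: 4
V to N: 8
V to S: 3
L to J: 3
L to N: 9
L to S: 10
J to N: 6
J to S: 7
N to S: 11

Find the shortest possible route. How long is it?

With 5 stops there are 5!/2 = 60 distinct round trips (a route and its reverse cost the same).
O - V - L - J - N - S - O: 13+7+3+6+11+14 = 54
O - V - L - J - S - N - O: 13+7+3+7+11+15 = 56
O - V - L - N - J - S - O: 13+7+9+6+7+14 = 56
O - V - L - N - S - J - O: 13+7+9+11+7+9 = 56
O - V - L - S - J - N - O: 13+7+10+7+6+15 = 58
O - V - L - S - N - J - O: 13+7+10+11+6+9 = 56
O - V - J - L - N - S - O: 13+4+3+9+11+14 = 54
O - V - J - L - S - N - O: 13+4+3+10+11+15 = 56
O - V - J - N - L - S - O: 13+4+6+9+10+14 = 56
O - V - J - N - S - L - O: 13+4+6+11+10+6 = 50
O - V - J - S - L - N - O: 13+4+7+10+9+15 = 58
O - V - J - S - N - L - O: 13+4+7+11+9+6 = 50
O - V - N - L - J - S - O: 13+8+9+3+7+14 = 54
O - V - N - L - S - J - O: 13+8+9+10+7+9 = 56
… (46 more)
O - L - J - N - V - S - O: 6+3+6+8+3+14 = 40  ← best
The minimum is 40.
One optimal route: O → L → J → N → V → S → O (or its reverse).

Shortest round trip = 40 blocks.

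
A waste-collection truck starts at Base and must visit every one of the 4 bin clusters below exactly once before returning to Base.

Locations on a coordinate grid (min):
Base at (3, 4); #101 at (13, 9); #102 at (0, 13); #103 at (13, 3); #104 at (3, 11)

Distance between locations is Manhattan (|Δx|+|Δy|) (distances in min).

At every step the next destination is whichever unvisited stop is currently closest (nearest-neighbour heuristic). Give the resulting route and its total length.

Nearest-neighbour total = 46 min; route Base → #104 → #102 → #101 → #103 → Base.

At Base the remaining stops are #104 7, #103 11, #102 12, #101 15; go to #104.
At #104 the remaining stops are #102 5, #101 12, #103 18; go to #102.
At #102 the remaining stops are #101 17, #103 23; go to #101.
At #101 the remaining stops are #103 6; go to #103.
Return #103→Base: 11.
Total = 7 + 5 + 17 + 6 + 11 = 46.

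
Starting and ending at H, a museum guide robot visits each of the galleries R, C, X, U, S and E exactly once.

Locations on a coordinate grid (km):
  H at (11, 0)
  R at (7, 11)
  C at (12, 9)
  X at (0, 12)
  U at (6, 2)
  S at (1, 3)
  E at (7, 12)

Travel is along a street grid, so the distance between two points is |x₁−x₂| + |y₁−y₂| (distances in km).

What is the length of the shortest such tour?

48 km — the shortest possible round trip.

There are 360 distinct closed tours to check (reversals are equivalent).
H→R→C→X→U→S→E→H: 15+7+15+16+6+15+16 = 90
H→R→C→X→U→E→S→H: 15+7+15+16+11+15+13 = 92
H→R→C→X→S→U→E→H: 15+7+15+10+6+11+16 = 80
H→R→C→X→S→E→U→H: 15+7+15+10+15+11+7 = 80
H→R→C→X→E→U→S→H: 15+7+15+7+11+6+13 = 74
H→R→C→X→E→S→U→H: 15+7+15+7+15+6+7 = 72
H→R→C→U→X→S→E→H: 15+7+13+16+10+15+16 = 92
H→R→C→U→X→E→S→H: 15+7+13+16+7+15+13 = 86
… (352 more)
H→C→R→E→X→S→U→H: 10+7+1+7+10+6+7 = 48  ← best
The minimum is 48.
One optimal route: H → C → R → E → X → S → U → H (or its reverse).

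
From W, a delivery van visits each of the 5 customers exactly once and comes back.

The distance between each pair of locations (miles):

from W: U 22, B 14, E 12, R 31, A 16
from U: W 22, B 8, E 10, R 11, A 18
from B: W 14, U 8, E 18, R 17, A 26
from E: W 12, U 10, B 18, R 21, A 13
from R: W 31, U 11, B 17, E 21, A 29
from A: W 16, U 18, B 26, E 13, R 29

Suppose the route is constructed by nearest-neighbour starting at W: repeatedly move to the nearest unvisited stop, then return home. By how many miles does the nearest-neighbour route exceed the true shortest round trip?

Excess over optimum: 11 miles.

From W: E=12, B=14, A=16, U=22, R=31 → choose E (12).
From E: U=10, A=13, B=18, R=21 → choose U (10).
From U: B=8, R=11, A=18 → choose B (8).
From B: R=17, A=26 → choose R (17).
From R: A=29 → choose A (29).
NN route W → E → U → B → R → A → W costs 92.
Optimal: W → B → R → U → E → A → W costs 81 (by enumerating all 60 distinct tours).
Excess = 92 − 81 = 11.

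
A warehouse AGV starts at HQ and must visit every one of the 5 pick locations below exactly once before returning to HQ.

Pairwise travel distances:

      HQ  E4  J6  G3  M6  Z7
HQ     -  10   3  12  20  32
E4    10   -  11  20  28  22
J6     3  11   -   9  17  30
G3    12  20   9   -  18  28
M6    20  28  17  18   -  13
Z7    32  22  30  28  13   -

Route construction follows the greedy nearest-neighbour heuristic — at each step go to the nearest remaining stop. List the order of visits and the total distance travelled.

Total distance 75 via the nearest-neighbour route HQ → J6 → G3 → M6 → Z7 → E4 → HQ.

From HQ: distances to unvisited — J6=3, E4=10, G3=12, M6=20, Z7=32. Nearest is J6 (3).
From J6: distances to unvisited — G3=9, E4=11, M6=17, Z7=30. Nearest is G3 (9).
From G3: distances to unvisited — M6=18, E4=20, Z7=28. Nearest is M6 (18).
From M6: distances to unvisited — Z7=13, E4=28. Nearest is Z7 (13).
From Z7: distances to unvisited — E4=22. Nearest is E4 (22).
Return E4→HQ: 10.
Total = 3 + 9 + 18 + 13 + 22 + 10 = 75.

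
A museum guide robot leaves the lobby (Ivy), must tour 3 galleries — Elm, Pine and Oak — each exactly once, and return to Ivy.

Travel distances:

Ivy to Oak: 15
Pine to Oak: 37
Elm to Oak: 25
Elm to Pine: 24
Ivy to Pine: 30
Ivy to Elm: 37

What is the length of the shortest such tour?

Minimum total distance: 94.

Ivy-Elm-Pine-Oak-Ivy: 37+24+37+15 = 113
Ivy-Elm-Oak-Pine-Ivy: 37+25+37+30 = 129
Ivy-Pine-Elm-Oak-Ivy: 30+24+25+15 = 94
The minimum is 94.
One optimal route: Ivy → Pine → Elm → Oak → Ivy (or its reverse).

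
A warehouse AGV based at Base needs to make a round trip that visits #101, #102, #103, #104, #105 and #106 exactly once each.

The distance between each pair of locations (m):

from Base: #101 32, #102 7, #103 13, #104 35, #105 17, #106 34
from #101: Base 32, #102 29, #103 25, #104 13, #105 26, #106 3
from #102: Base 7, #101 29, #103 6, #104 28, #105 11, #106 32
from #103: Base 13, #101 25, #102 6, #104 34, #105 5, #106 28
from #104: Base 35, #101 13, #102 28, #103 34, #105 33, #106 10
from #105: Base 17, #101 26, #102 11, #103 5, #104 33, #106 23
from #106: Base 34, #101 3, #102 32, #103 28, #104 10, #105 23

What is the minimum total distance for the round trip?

With 6 stops there are 6!/2 = 360 distinct round trips (a route and its reverse cost the same).
Base - #101 - #102 - #103 - #104 - #105 - #106 - Base: 32+29+6+34+33+23+34 = 191
Base - #101 - #102 - #103 - #104 - #106 - #105 - Base: 32+29+6+34+10+23+17 = 151
Base - #101 - #102 - #103 - #105 - #104 - #106 - Base: 32+29+6+5+33+10+34 = 149
Base - #101 - #102 - #103 - #105 - #106 - #104 - Base: 32+29+6+5+23+10+35 = 140
Base - #101 - #102 - #103 - #106 - #104 - #105 - Base: 32+29+6+28+10+33+17 = 155
Base - #101 - #102 - #103 - #106 - #105 - #104 - Base: 32+29+6+28+23+33+35 = 186
Base - #101 - #102 - #104 - #103 - #105 - #106 - Base: 32+29+28+34+5+23+34 = 185
Base - #101 - #102 - #104 - #103 - #106 - #105 - Base: 32+29+28+34+28+23+17 = 191
… (352 more)
Base - #102 - #103 - #105 - #101 - #106 - #104 - Base: 7+6+5+26+3+10+35 = 92  ← best
The minimum is 92.
One optimal route: Base → #102 → #103 → #105 → #101 → #106 → #104 → Base (or its reverse).

92 m — the shortest possible round trip.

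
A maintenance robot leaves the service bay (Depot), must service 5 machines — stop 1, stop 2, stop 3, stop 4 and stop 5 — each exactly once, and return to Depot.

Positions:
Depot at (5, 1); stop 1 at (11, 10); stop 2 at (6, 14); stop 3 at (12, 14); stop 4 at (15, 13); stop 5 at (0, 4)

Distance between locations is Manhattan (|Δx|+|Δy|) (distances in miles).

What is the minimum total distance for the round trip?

There are 60 distinct closed tours to check (reversals are equivalent).
Depot - stop 1 - stop 2 - stop 3 - stop 4 - stop 5 - Depot: 15+9+6+4+24+8 = 66
Depot - stop 1 - stop 2 - stop 3 - stop 5 - stop 4 - Depot: 15+9+6+22+24+22 = 98
Depot - stop 1 - stop 2 - stop 4 - stop 3 - stop 5 - Depot: 15+9+10+4+22+8 = 68
Depot - stop 1 - stop 2 - stop 4 - stop 5 - stop 3 - Depot: 15+9+10+24+22+20 = 100
Depot - stop 1 - stop 2 - stop 5 - stop 3 - stop 4 - Depot: 15+9+16+22+4+22 = 88
Depot - stop 1 - stop 2 - stop 5 - stop 4 - stop 3 - Depot: 15+9+16+24+4+20 = 88
Depot - stop 1 - stop 3 - stop 2 - stop 4 - stop 5 - Depot: 15+5+6+10+24+8 = 68
Depot - stop 1 - stop 3 - stop 2 - stop 5 - stop 4 - Depot: 15+5+6+16+24+22 = 88
Depot - stop 1 - stop 3 - stop 4 - stop 2 - stop 5 - Depot: 15+5+4+10+16+8 = 58
Depot - stop 1 - stop 3 - stop 4 - stop 5 - stop 2 - Depot: 15+5+4+24+16+14 = 78
Depot - stop 1 - stop 3 - stop 5 - stop 2 - stop 4 - Depot: 15+5+22+16+10+22 = 90
Depot - stop 1 - stop 3 - stop 5 - stop 4 - stop 2 - Depot: 15+5+22+24+10+14 = 90
Depot - stop 1 - stop 4 - stop 2 - stop 3 - stop 5 - Depot: 15+7+10+6+22+8 = 68
Depot - stop 1 - stop 4 - stop 2 - stop 5 - stop 3 - Depot: 15+7+10+16+22+20 = 90
… (46 more)
Depot - stop 1 - stop 4 - stop 3 - stop 2 - stop 5 - Depot: 15+7+4+6+16+8 = 56  ← best
The minimum is 56.
One optimal route: Depot → stop 1 → stop 4 → stop 3 → stop 2 → stop 5 → Depot (or its reverse).

Shortest round trip = 56 miles.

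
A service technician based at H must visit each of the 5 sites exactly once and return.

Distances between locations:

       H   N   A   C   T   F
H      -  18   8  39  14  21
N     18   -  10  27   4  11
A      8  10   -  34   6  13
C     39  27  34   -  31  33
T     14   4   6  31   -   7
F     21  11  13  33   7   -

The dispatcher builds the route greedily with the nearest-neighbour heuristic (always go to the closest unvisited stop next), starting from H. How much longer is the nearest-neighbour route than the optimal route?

H: A=8, T=14, N=18, F=21, C=39 ⇒ A
A: T=6, N=10, F=13, C=34 ⇒ T
T: N=4, F=7, C=31 ⇒ N
N: F=11, C=27 ⇒ F
F: C=33 ⇒ C
NN route H → A → T → N → F → C → H costs 101.
Optimal: H → A → T → F → N → C → H costs 98 (by enumerating all 60 distinct tours).
Excess = 101 − 98 = 3.

Excess over optimum: 3.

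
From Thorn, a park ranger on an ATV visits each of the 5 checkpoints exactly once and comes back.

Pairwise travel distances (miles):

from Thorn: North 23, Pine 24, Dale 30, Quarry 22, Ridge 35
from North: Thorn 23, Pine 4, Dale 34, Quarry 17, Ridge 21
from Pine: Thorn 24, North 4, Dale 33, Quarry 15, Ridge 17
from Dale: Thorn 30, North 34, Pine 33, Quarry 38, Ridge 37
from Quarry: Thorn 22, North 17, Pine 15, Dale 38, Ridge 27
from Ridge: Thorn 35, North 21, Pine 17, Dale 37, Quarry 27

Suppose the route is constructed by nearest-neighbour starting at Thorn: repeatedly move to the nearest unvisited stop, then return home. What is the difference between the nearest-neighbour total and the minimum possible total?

From Thorn: Quarry=22, North=23, Pine=24, Dale=30, Ridge=35 → choose Quarry (22).
From Quarry: Pine=15, North=17, Ridge=27, Dale=38 → choose Pine (15).
From Pine: North=4, Ridge=17, Dale=33 → choose North (4).
From North: Ridge=21, Dale=34 → choose Ridge (21).
From Ridge: Dale=37 → choose Dale (37).
NN route Thorn → Quarry → Pine → North → Ridge → Dale → Thorn costs 129.
Optimal: Thorn → Dale → Ridge → Pine → North → Quarry → Thorn costs 127 (by enumerating all 60 distinct tours).
Excess = 129 − 127 = 2.

2 miles longer than the optimal tour.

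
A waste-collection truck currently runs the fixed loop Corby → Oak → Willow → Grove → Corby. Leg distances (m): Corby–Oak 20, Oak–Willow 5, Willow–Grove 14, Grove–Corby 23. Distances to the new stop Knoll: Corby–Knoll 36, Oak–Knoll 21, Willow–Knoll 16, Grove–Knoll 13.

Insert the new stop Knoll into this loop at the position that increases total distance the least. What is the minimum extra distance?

+15 m — insert Knoll between Willow and Grove.

Insertion cost between consecutive stops i–j is d(i,Knoll) + d(Knoll,j) − d(i,j):
  between Corby and Oak: 36 + 21 − 20 = 37
  between Oak and Willow: 21 + 16 − 5 = 32
  between Willow and Grove: 16 + 13 − 14 = 15
  between Grove and Corby: 13 + 36 − 23 = 26
Cheapest insertion is between Willow and Grove, adding 15.
New total = 62 + 15 = 77.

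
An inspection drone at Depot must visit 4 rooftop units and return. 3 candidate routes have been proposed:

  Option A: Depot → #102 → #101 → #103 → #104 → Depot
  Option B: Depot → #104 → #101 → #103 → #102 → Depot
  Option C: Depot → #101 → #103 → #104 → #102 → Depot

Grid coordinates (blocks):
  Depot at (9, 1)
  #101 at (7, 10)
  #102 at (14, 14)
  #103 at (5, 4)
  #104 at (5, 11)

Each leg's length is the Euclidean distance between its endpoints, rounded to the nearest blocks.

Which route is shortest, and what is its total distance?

Option A: 14 + 8 + 6 + 7 + 11 = 46
Option B: 11 + 2 + 6 + 13 + 14 = 46
Option C: 9 + 6 + 7 + 9 + 14 = 45

Shortest is Option C, total 45 blocks.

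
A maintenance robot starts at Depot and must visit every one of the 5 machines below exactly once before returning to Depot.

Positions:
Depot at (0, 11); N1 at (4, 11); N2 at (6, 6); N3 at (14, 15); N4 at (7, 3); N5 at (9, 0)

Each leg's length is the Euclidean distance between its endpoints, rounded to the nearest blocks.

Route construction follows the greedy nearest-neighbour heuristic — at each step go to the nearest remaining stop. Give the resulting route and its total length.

At Depot the remaining stops are N1 4, N2 8, N4 11, N5 14, N3 15; go to N1.
At N1 the remaining stops are N2 5, N4 9, N3 11, N5 12; go to N2.
At N2 the remaining stops are N4 3, N5 7, N3 12; go to N4.
At N4 the remaining stops are N5 4, N3 14; go to N5.
At N5 the remaining stops are N3 16; go to N3.
Return N3→Depot: 15.
Total = 4 + 5 + 3 + 4 + 16 + 15 = 47.

Nearest-neighbour total = 47 blocks; route Depot → N1 → N2 → N4 → N5 → N3 → Depot.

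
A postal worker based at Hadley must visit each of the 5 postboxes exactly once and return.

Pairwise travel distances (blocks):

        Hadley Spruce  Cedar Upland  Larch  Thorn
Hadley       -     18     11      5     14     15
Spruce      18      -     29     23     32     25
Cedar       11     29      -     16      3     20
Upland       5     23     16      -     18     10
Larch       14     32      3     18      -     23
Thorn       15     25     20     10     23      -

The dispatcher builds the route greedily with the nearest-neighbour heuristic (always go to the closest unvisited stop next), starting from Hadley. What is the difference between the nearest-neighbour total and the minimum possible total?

3 blocks longer than the optimal tour.

Hadley: Upland=5, Cedar=11, Larch=14, Thorn=15, Spruce=18 ⇒ Upland
Upland: Thorn=10, Cedar=16, Larch=18, Spruce=23 ⇒ Thorn
Thorn: Cedar=20, Larch=23, Spruce=25 ⇒ Cedar
Cedar: Larch=3, Spruce=29 ⇒ Larch
Larch: Spruce=32 ⇒ Spruce
NN route Hadley → Upland → Thorn → Cedar → Larch → Spruce → Hadley costs 88.
Optimal: Hadley → Spruce → Thorn → Upland → Larch → Cedar → Hadley costs 85 (by enumerating all 60 distinct tours).
Excess = 88 − 85 = 3.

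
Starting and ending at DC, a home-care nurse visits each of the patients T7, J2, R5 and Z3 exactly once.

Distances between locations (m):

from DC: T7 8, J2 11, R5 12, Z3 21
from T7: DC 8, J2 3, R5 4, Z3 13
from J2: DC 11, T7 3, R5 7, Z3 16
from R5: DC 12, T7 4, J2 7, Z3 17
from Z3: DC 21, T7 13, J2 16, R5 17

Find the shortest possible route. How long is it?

With 4 stops there are 4!/2 = 12 distinct round trips (a route and its reverse cost the same).
DC-T7-J2-R5-Z3-DC: 8+3+7+17+21 = 56
DC-T7-J2-Z3-R5-DC: 8+3+16+17+12 = 56
DC-T7-R5-J2-Z3-DC: 8+4+7+16+21 = 56
DC-T7-R5-Z3-J2-DC: 8+4+17+16+11 = 56
DC-T7-Z3-J2-R5-DC: 8+13+16+7+12 = 56
DC-T7-Z3-R5-J2-DC: 8+13+17+7+11 = 56
DC-J2-T7-R5-Z3-DC: 11+3+4+17+21 = 56
DC-J2-T7-Z3-R5-DC: 11+3+13+17+12 = 56
DC-J2-R5-T7-Z3-DC: 11+7+4+13+21 = 56
DC-J2-Z3-T7-R5-DC: 11+16+13+4+12 = 56
DC-R5-T7-J2-Z3-DC: 12+4+3+16+21 = 56
DC-R5-J2-T7-Z3-DC: 12+7+3+13+21 = 56
The minimum is 56.
One optimal route: DC → T7 → J2 → R5 → Z3 → DC (or its reverse).

56 m — the shortest possible round trip.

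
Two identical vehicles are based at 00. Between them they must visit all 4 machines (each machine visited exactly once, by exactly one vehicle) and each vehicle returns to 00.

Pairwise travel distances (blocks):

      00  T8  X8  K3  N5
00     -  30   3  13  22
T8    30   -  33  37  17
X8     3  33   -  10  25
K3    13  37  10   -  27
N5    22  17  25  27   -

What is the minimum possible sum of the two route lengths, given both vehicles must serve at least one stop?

Try each way of splitting the stops between the two vehicles (each non-empty) and, for each split, find the best tour for each vehicle:
  {T8} + {X8, K3, N5}: 60 + 62 = 122
  {X8} + {T8, K3, N5}: 6 + 87 = 93
  {T8, X8} + {K3, N5}: 66 + 62 = 128
  {K3} + {T8, X8, N5}: 26 + 75 = 101
  {T8, K3} + {X8, N5}: 80 + 50 = 130
  {X8, K3} + {T8, N5}: 26 + 69 = 95
  … (7 splits in total)
Best: vehicle 1 00 → X8 → 00 = 6; vehicle 2 00 → T8 → N5 → K3 → 00 = 87; combined 93.

Minimum combined distance: 93 blocks.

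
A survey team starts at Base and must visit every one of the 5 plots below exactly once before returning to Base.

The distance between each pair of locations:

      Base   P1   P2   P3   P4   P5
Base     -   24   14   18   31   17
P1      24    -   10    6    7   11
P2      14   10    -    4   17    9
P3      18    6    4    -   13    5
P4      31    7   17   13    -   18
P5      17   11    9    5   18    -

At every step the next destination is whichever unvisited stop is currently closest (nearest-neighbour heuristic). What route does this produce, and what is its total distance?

Nearest-neighbour total = 72; route Base → P2 → P3 → P5 → P1 → P4 → Base.

Base → [P2:14 / P5:17 / P3:18 / P1:24 / P4:31] → P2 (14)
P2 → [P3:4 / P5:9 / P1:10 / P4:17] → P3 (4)
P3 → [P5:5 / P1:6 / P4:13] → P5 (5)
P5 → [P1:11 / P4:18] → P1 (11)
P1 → [P4:7] → P4 (7)
Return P4→Base: 31.
Total = 14 + 4 + 5 + 11 + 7 + 31 = 72.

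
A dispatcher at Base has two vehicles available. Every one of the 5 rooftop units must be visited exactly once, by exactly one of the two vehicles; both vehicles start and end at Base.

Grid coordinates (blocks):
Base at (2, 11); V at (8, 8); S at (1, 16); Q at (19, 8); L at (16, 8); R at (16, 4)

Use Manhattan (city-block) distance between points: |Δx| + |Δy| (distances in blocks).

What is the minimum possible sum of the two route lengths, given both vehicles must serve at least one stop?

There are 2^4 − 1 = 15 ways to divide the 5 stops into two non-empty groups. For each, the best each vehicle can do is its own shortest tour through its group:
  {V} + {S, Q, L, R}: 18 + 60 = 78
  {S} + {V, Q, L, R}: 12 + 48 = 60
  {V, S} + {Q, L, R}: 30 + 48 = 78
  {Q} + {V, S, L, R}: 40 + 54 = 94
  {V, Q} + {S, L, R}: 40 + 54 = 94
  {S, Q} + {V, L, R}: 52 + 42 = 94
  … (15 splits in total)
Best: vehicle 1 Base → S → Base = 12; vehicle 2 Base → V → Q → L → R → Base = 48; combined 60.

60 blocks — the smallest possible combined total.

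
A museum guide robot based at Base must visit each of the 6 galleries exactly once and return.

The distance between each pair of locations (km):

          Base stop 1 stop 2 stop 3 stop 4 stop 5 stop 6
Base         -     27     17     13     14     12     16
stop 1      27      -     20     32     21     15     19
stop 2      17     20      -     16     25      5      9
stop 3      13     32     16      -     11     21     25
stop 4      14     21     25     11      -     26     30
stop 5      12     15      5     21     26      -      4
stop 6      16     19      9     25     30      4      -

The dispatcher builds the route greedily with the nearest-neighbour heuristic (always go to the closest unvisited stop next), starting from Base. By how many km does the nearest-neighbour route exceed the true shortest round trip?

10 km longer than the optimal tour.

Base: stop 5=12, stop 3=13, stop 4=14, stop 6=16, stop 2=17, stop 1=27 ⇒ stop 5
stop 5: stop 6=4, stop 2=5, stop 1=15, stop 3=21, stop 4=26 ⇒ stop 6
stop 6: stop 2=9, stop 1=19, stop 3=25, stop 4=30 ⇒ stop 2
stop 2: stop 3=16, stop 1=20, stop 4=25 ⇒ stop 3
stop 3: stop 4=11, stop 1=32 ⇒ stop 4
stop 4: stop 1=21 ⇒ stop 1
NN route Base → stop 5 → stop 6 → stop 2 → stop 3 → stop 4 → stop 1 → Base costs 100.
Optimal: Base → stop 2 → stop 5 → stop 6 → stop 1 → stop 4 → stop 3 → Base costs 90 (by enumerating all 360 distinct tours).
Excess = 100 − 90 = 10.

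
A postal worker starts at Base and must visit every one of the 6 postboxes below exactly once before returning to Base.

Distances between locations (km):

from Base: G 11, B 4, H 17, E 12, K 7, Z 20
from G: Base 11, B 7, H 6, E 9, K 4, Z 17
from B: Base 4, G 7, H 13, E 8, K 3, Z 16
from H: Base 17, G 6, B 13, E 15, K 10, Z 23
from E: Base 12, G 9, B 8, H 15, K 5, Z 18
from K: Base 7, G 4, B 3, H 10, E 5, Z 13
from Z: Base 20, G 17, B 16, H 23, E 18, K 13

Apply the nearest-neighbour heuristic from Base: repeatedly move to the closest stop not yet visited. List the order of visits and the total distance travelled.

At Base the remaining stops are B 4, K 7, G 11, E 12, H 17, Z 20; go to B.
At B the remaining stops are K 3, G 7, E 8, H 13, Z 16; go to K.
At K the remaining stops are G 4, E 5, H 10, Z 13; go to G.
At G the remaining stops are H 6, E 9, Z 17; go to H.
At H the remaining stops are E 15, Z 23; go to E.
At E the remaining stops are Z 18; go to Z.
Return Z→Base: 20.
Total = 4 + 3 + 4 + 6 + 15 + 18 + 20 = 70.

70 km along Base → B → K → G → H → E → Z → Base.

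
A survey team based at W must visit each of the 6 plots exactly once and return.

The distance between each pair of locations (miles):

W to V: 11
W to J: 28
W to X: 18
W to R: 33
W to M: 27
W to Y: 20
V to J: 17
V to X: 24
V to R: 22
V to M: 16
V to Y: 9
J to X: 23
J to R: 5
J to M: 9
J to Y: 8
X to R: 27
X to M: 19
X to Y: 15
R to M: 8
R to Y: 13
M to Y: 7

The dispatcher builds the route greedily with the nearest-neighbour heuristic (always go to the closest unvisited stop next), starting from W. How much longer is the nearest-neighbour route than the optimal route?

From W: V=11, X=18, Y=20, M=27, J=28, R=33 → choose V (11).
From V: Y=9, M=16, J=17, R=22, X=24 → choose Y (9).
From Y: M=7, J=8, R=13, X=15 → choose M (7).
From M: R=8, J=9, X=19 → choose R (8).
From R: J=5, X=27 → choose J (5).
From J: X=23 → choose X (23).
NN route W → V → Y → M → R → J → X → W costs 81.
Optimal: W → V → Y → J → R → M → X → W costs 78 (by enumerating all 360 distinct tours).
Excess = 81 − 78 = 3.

The nearest-neighbour route is 3 miles longer than optimal.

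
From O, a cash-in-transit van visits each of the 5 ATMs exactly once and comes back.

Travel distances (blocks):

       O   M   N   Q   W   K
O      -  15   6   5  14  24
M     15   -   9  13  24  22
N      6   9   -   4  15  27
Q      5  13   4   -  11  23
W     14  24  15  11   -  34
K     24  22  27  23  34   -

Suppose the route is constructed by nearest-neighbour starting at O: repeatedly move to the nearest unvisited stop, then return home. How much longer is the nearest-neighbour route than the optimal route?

Excess over optimum: 4 blocks.

From O: Q=5, N=6, W=14, M=15, K=24 → choose Q (5).
From Q: N=4, W=11, M=13, K=23 → choose N (4).
From N: M=9, W=15, K=27 → choose M (9).
From M: K=22, W=24 → choose K (22).
From K: W=34 → choose W (34).
NN route O → Q → N → M → K → W → O costs 88.
Optimal: O → W → Q → N → M → K → O costs 84 (by enumerating all 60 distinct tours).
Excess = 88 − 84 = 4.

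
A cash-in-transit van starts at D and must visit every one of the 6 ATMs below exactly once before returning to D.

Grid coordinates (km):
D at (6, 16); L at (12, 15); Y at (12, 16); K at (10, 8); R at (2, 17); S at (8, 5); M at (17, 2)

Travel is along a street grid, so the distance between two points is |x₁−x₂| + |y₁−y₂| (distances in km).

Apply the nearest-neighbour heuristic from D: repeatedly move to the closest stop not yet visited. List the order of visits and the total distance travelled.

Nearest-neighbour total = 68 km; route D → R → Y → L → K → S → M → D.

D → [R:5 / Y:6 / L:7 / K:12 / S:13 / M:25] → R (5)
R → [Y:11 / L:12 / K:17 / S:18 / M:30] → Y (11)
Y → [L:1 / K:10 / S:15 / M:19] → L (1)
L → [K:9 / S:14 / M:18] → K (9)
K → [S:5 / M:13] → S (5)
S → [M:12] → M (12)
Return M→D: 25.
Total = 5 + 11 + 1 + 9 + 5 + 12 + 25 = 68.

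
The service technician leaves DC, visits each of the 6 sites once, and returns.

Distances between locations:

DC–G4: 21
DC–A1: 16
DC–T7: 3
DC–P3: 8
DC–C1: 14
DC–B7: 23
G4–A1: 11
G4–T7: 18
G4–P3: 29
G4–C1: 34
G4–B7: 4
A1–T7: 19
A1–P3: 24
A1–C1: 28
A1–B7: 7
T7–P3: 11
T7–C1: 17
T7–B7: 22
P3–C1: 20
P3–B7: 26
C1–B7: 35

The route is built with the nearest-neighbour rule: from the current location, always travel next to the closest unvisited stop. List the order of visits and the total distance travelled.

At DC the remaining stops are T7 3, P3 8, C1 14, A1 16, G4 21, B7 23; go to T7.
At T7 the remaining stops are P3 11, C1 17, G4 18, A1 19, B7 22; go to P3.
At P3 the remaining stops are C1 20, A1 24, B7 26, G4 29; go to C1.
At C1 the remaining stops are A1 28, G4 34, B7 35; go to A1.
At A1 the remaining stops are B7 7, G4 11; go to B7.
At B7 the remaining stops are G4 4; go to G4.
Return G4→DC: 21.
Total = 3 + 11 + 20 + 28 + 7 + 4 + 21 = 94.

94 along DC → T7 → P3 → C1 → A1 → B7 → G4 → DC.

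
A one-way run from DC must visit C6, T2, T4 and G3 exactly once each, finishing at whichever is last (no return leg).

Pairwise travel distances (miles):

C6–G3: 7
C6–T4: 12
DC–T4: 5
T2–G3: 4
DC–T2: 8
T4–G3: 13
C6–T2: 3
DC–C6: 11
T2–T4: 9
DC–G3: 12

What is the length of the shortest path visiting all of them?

There are 4! = 24 possible orderings.
DC - C6 - T2 - T4 - G3: 11+3+9+13 = 36
DC - C6 - T2 - G3 - T4: 11+3+4+13 = 31
DC - C6 - T4 - T2 - G3: 11+12+9+4 = 36
DC - C6 - T4 - G3 - T2: 11+12+13+4 = 40
DC - C6 - G3 - T2 - T4: 11+7+4+9 = 31
DC - C6 - G3 - T4 - T2: 11+7+13+9 = 40
DC - T2 - C6 - T4 - G3: 8+3+12+13 = 36
DC - T2 - C6 - G3 - T4: 8+3+7+13 = 31
DC - T2 - T4 - C6 - G3: 8+9+12+7 = 36
DC - T2 - T4 - G3 - C6: 8+9+13+7 = 37
DC - T2 - G3 - C6 - T4: 8+4+7+12 = 31
DC - T2 - G3 - T4 - C6: 8+4+13+12 = 37
DC - T4 - C6 - T2 - G3: 5+12+3+4 = 24
DC - T4 - C6 - G3 - T2: 5+12+7+4 = 28
… (10 more)
The minimum is 24.
One shortest path: DC → T4 → C6 → T2 → G3.

Minimum one-way distance = 24 miles.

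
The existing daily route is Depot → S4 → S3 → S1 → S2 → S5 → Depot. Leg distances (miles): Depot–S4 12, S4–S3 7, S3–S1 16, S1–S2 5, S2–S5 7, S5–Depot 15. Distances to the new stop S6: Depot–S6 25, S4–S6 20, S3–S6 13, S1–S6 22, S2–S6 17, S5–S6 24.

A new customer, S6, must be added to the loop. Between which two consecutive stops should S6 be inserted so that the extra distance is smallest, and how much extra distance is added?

+19 miles — insert S6 between S3 and S1.

Insertion cost between consecutive stops i–j is d(i,S6) + d(S6,j) − d(i,j):
  between Depot and S4: 25 + 20 − 12 = 33
  between S4 and S3: 20 + 13 − 7 = 26
  between S3 and S1: 13 + 22 − 16 = 19
  between S1 and S2: 22 + 17 − 5 = 34
  between S2 and S5: 17 + 24 − 7 = 34
  between S5 and Depot: 24 + 25 − 15 = 34
Cheapest insertion is between S3 and S1, adding 19.
New total = 62 + 19 = 81.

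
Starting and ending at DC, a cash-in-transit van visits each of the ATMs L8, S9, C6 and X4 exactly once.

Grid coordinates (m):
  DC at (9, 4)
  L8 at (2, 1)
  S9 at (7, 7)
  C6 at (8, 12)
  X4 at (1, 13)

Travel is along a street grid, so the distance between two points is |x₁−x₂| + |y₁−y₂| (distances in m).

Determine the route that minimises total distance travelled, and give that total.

With 4 stops there are 4!/2 = 12 distinct round trips (a route and its reverse cost the same).
DC → L8 → S9 → C6 → X4 → DC: 10+11+6+8+17 = 52
DC → L8 → S9 → X4 → C6 → DC: 10+11+12+8+9 = 50
DC → L8 → C6 → S9 → X4 → DC: 10+17+6+12+17 = 62
DC → L8 → C6 → X4 → S9 → DC: 10+17+8+12+5 = 52
DC → L8 → X4 → S9 → C6 → DC: 10+13+12+6+9 = 50
DC → L8 → X4 → C6 → S9 → DC: 10+13+8+6+5 = 42
DC → S9 → L8 → C6 → X4 → DC: 5+11+17+8+17 = 58
DC → S9 → L8 → X4 → C6 → DC: 5+11+13+8+9 = 46
DC → S9 → C6 → L8 → X4 → DC: 5+6+17+13+17 = 58
DC → S9 → X4 → L8 → C6 → DC: 5+12+13+17+9 = 56
DC → C6 → L8 → S9 → X4 → DC: 9+17+11+12+17 = 66
DC → C6 → S9 → L8 → X4 → DC: 9+6+11+13+17 = 56
The minimum is 42.
One optimal route: DC → L8 → X4 → C6 → S9 → DC (or its reverse).

Minimum total distance: 42 m.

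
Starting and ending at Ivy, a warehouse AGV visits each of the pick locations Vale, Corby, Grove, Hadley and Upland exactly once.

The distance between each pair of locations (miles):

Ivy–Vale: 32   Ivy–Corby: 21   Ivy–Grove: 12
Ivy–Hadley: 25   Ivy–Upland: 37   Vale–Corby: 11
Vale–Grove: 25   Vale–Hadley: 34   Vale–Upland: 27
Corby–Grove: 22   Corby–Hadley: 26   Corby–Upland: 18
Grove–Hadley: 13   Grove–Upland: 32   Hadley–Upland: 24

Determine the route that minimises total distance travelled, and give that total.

There are 60 distinct closed tours to check (reversals are equivalent).
Ivy→Vale→Corby→Grove→Hadley→Upland→Ivy: 32+11+22+13+24+37 = 139
Ivy→Vale→Corby→Grove→Upland→Hadley→Ivy: 32+11+22+32+24+25 = 146
Ivy→Vale→Corby→Hadley→Grove→Upland→Ivy: 32+11+26+13+32+37 = 151
Ivy→Vale→Corby→Hadley→Upland→Grove→Ivy: 32+11+26+24+32+12 = 137
Ivy→Vale→Corby→Upland→Grove→Hadley→Ivy: 32+11+18+32+13+25 = 131
Ivy→Vale→Corby→Upland→Hadley→Grove→Ivy: 32+11+18+24+13+12 = 110
Ivy→Vale→Grove→Corby→Hadley→Upland→Ivy: 32+25+22+26+24+37 = 166
Ivy→Vale→Grove→Corby→Upland→Hadley→Ivy: 32+25+22+18+24+25 = 146
Ivy→Vale→Grove→Hadley→Corby→Upland→Ivy: 32+25+13+26+18+37 = 151
Ivy→Vale→Grove→Hadley→Upland→Corby→Ivy: 32+25+13+24+18+21 = 133
Ivy→Vale→Grove→Upland→Corby→Hadley→Ivy: 32+25+32+18+26+25 = 158
Ivy→Vale→Grove→Upland→Hadley→Corby→Ivy: 32+25+32+24+26+21 = 160
Ivy→Vale→Hadley→Corby→Grove→Upland→Ivy: 32+34+26+22+32+37 = 183
Ivy→Vale→Hadley→Corby→Upland→Grove→Ivy: 32+34+26+18+32+12 = 154
… (46 more)
Ivy→Corby→Vale→Upland→Hadley→Grove→Ivy: 21+11+27+24+13+12 = 108  ← best
The minimum is 108.
One optimal route: Ivy → Corby → Vale → Upland → Hadley → Grove → Ivy (or its reverse).

108 miles — the shortest possible round trip.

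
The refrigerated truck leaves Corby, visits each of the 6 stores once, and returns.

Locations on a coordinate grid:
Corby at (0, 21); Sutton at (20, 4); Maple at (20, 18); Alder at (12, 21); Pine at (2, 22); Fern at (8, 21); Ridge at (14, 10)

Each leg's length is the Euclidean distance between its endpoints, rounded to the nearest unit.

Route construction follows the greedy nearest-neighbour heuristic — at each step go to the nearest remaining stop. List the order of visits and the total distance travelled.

From Corby: distances to unvisited — Pine=2, Fern=8, Alder=12, Ridge=18, Maple=20, Sutton=26. Nearest is Pine (2).
From Pine: distances to unvisited — Fern=6, Alder=10, Ridge=17, Maple=18, Sutton=25. Nearest is Fern (6).
From Fern: distances to unvisited — Alder=4, Maple=12, Ridge=13, Sutton=21. Nearest is Alder (4).
From Alder: distances to unvisited — Maple=9, Ridge=11, Sutton=19. Nearest is Maple (9).
From Maple: distances to unvisited — Ridge=10, Sutton=14. Nearest is Ridge (10).
From Ridge: distances to unvisited — Sutton=8. Nearest is Sutton (8).
Return Sutton→Corby: 26.
Total = 2 + 6 + 4 + 9 + 10 + 8 + 26 = 65.

Total distance 65 via the nearest-neighbour route Corby → Pine → Fern → Alder → Maple → Ridge → Sutton → Corby.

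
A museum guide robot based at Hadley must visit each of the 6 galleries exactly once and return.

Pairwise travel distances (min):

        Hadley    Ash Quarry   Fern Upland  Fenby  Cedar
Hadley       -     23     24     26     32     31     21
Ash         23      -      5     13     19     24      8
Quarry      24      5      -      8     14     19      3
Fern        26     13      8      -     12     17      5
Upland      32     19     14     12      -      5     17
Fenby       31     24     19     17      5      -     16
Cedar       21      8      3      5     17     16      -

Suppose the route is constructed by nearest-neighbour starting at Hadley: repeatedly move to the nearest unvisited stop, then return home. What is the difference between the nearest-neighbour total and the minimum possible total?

Excess over optimum: 6 min.

Hadley: Cedar=21, Ash=23, Quarry=24, Fern=26, Fenby=31, Upland=32 ⇒ Cedar
Cedar: Quarry=3, Fern=5, Ash=8, Fenby=16, Upland=17 ⇒ Quarry
Quarry: Ash=5, Fern=8, Upland=14, Fenby=19 ⇒ Ash
Ash: Fern=13, Upland=19, Fenby=24 ⇒ Fern
Fern: Upland=12, Fenby=17 ⇒ Upland
Upland: Fenby=5 ⇒ Fenby
NN route Hadley → Cedar → Quarry → Ash → Fern → Upland → Fenby → Hadley costs 90.
Optimal: Hadley → Ash → Quarry → Cedar → Fern → Upland → Fenby → Hadley costs 84 (by enumerating all 360 distinct tours).
Excess = 90 − 84 = 6.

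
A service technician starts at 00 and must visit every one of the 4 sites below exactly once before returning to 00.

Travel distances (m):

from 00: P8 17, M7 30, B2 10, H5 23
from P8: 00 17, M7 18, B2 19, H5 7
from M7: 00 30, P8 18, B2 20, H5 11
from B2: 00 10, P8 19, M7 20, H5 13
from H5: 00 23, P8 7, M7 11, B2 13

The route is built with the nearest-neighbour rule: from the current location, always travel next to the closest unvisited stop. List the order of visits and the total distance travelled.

00 → [B2:10 / P8:17 / H5:23 / M7:30] → B2 (10)
B2 → [H5:13 / P8:19 / M7:20] → H5 (13)
H5 → [P8:7 / M7:11] → P8 (7)
P8 → [M7:18] → M7 (18)
Return M7→00: 30.
Total = 10 + 13 + 7 + 18 + 30 = 78.

Total distance 78 m via the nearest-neighbour route 00 → B2 → H5 → P8 → M7 → 00.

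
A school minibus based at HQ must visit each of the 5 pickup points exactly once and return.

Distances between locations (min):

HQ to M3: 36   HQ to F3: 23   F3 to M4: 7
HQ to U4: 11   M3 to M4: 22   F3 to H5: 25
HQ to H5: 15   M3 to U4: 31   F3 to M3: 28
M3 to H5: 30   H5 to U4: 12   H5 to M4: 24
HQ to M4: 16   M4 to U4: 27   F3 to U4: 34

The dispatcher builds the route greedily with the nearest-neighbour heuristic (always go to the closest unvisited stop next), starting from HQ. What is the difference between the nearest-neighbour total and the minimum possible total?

The nearest-neighbour route is 14 min longer than optimal.

From HQ: U4=11, H5=15, M4=16, F3=23, M3=36 → choose U4 (11).
From U4: H5=12, M4=27, M3=31, F3=34 → choose H5 (12).
From H5: M4=24, F3=25, M3=30 → choose M4 (24).
From M4: F3=7, M3=22 → choose F3 (7).
From F3: M3=28 → choose M3 (28).
NN route HQ → U4 → H5 → M4 → F3 → M3 → HQ costs 118.
Optimal: HQ → M4 → F3 → M3 → H5 → U4 → HQ costs 104 (by enumerating all 60 distinct tours).
Excess = 118 − 104 = 14.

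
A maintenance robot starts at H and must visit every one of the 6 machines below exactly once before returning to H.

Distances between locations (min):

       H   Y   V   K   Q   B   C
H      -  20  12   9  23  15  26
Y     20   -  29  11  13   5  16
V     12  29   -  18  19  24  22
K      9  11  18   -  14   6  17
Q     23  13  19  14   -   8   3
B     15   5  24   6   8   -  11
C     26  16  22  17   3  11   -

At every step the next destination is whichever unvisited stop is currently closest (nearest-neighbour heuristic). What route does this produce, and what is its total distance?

70 min along H → K → B → Y → Q → C → V → H.

H → [K:9 / V:12 / B:15 / Y:20 / Q:23 / C:26] → K (9)
K → [B:6 / Y:11 / Q:14 / C:17 / V:18] → B (6)
B → [Y:5 / Q:8 / C:11 / V:24] → Y (5)
Y → [Q:13 / C:16 / V:29] → Q (13)
Q → [C:3 / V:19] → C (3)
C → [V:22] → V (22)
Return V→H: 12.
Total = 9 + 6 + 5 + 13 + 3 + 22 + 12 = 70.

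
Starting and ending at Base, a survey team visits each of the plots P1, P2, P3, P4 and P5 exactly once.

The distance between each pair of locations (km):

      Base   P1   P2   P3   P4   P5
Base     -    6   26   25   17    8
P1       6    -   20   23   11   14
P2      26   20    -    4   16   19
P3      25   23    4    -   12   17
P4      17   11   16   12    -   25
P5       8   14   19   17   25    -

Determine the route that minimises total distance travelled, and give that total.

Shortest round trip = 60 km.

There are 60 distinct closed tours to check (reversals are equivalent).
Base - P1 - P2 - P3 - P4 - P5 - Base: 6+20+4+12+25+8 = 75
Base - P1 - P2 - P3 - P5 - P4 - Base: 6+20+4+17+25+17 = 89
Base - P1 - P2 - P4 - P3 - P5 - Base: 6+20+16+12+17+8 = 79
Base - P1 - P2 - P4 - P5 - P3 - Base: 6+20+16+25+17+25 = 109
Base - P1 - P2 - P5 - P3 - P4 - Base: 6+20+19+17+12+17 = 91
Base - P1 - P2 - P5 - P4 - P3 - Base: 6+20+19+25+12+25 = 107
Base - P1 - P3 - P2 - P4 - P5 - Base: 6+23+4+16+25+8 = 82
Base - P1 - P3 - P2 - P5 - P4 - Base: 6+23+4+19+25+17 = 94
Base - P1 - P3 - P4 - P2 - P5 - Base: 6+23+12+16+19+8 = 84
Base - P1 - P3 - P4 - P5 - P2 - Base: 6+23+12+25+19+26 = 111
Base - P1 - P3 - P5 - P2 - P4 - Base: 6+23+17+19+16+17 = 98
Base - P1 - P3 - P5 - P4 - P2 - Base: 6+23+17+25+16+26 = 113
Base - P1 - P4 - P2 - P3 - P5 - Base: 6+11+16+4+17+8 = 62
Base - P1 - P4 - P2 - P5 - P3 - Base: 6+11+16+19+17+25 = 94
… (46 more)
Base - P1 - P4 - P3 - P2 - P5 - Base: 6+11+12+4+19+8 = 60  ← best
The minimum is 60.
One optimal route: Base → P1 → P4 → P3 → P2 → P5 → Base (or its reverse).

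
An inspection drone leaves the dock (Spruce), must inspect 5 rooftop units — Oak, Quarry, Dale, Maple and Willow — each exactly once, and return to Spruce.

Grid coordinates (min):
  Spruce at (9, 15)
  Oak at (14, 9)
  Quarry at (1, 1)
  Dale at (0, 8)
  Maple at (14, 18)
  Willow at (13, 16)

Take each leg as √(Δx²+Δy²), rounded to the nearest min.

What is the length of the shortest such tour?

Minimum total distance: 48 min.

Spruce → Oak → Quarry → Dale → Maple → Willow → Spruce: 8+15+7+17+2+4 = 53
Spruce → Oak → Quarry → Dale → Willow → Maple → Spruce: 8+15+7+15+2+6 = 53
Spruce → Oak → Quarry → Maple → Dale → Willow → Spruce: 8+15+21+17+15+4 = 80
Spruce → Oak → Quarry → Maple → Willow → Dale → Spruce: 8+15+21+2+15+11 = 72
Spruce → Oak → Quarry → Willow → Dale → Maple → Spruce: 8+15+19+15+17+6 = 80
Spruce → Oak → Quarry → Willow → Maple → Dale → Spruce: 8+15+19+2+17+11 = 72
Spruce → Oak → Dale → Quarry → Maple → Willow → Spruce: 8+14+7+21+2+4 = 56
Spruce → Oak → Dale → Quarry → Willow → Maple → Spruce: 8+14+7+19+2+6 = 56
Spruce → Oak → Dale → Maple → Quarry → Willow → Spruce: 8+14+17+21+19+4 = 83
Spruce → Oak → Dale → Maple → Willow → Quarry → Spruce: 8+14+17+2+19+16 = 76
Spruce → Oak → Dale → Willow → Quarry → Maple → Spruce: 8+14+15+19+21+6 = 83
Spruce → Oak → Dale → Willow → Maple → Quarry → Spruce: 8+14+15+2+21+16 = 76
Spruce → Oak → Maple → Quarry → Dale → Willow → Spruce: 8+9+21+7+15+4 = 64
Spruce → Oak → Maple → Quarry → Willow → Dale → Spruce: 8+9+21+19+15+11 = 83
… (46 more)
Spruce → Dale → Quarry → Oak → Maple → Willow → Spruce: 11+7+15+9+2+4 = 48  ← best
The minimum is 48.
One optimal route: Spruce → Dale → Quarry → Oak → Maple → Willow → Spruce (or its reverse).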